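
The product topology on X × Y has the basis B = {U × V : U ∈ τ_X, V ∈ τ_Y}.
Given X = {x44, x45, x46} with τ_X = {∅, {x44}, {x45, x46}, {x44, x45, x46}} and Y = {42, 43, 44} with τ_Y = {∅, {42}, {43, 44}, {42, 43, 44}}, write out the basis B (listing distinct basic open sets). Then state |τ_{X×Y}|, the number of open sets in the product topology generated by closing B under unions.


Basis B = {∅ × ∅, {x44} × {42}, {x44} × {43, 44}, {x45, x46} × {42}, {x44} × {42, 43, 44}, {x44, x45, x46} × {42}, {x45, x46} × {43, 44}, {x44, x45, x46} × {43, 44}, {x45, x46} × {42, 43, 44}, {x44, x45, x46} × {42, 43, 44}}; |τ_{X×Y}| = 16.

Enumerate products U × V with U ∈ τ_X, V ∈ τ_Y (deduplicated):
  ∅ × ∅ = {} (∅)
  {x44} × {42} = {(x44,42)}
  {x44} × {43, 44} = {(x44,43), (x44,44)}
  {x45, x46} × {42} = {(x45,42), (x46,42)}
  {x44} × {42, 43, 44} = {(x44,42), (x44,43), (x44,44)}
  {x44, x45, x46} × {42} = {(x44,42), (x45,42), (x46,42)}
  {x45, x46} × {43, 44} = {(x45,43), (x45,44), (x46,43), (x46,44)}
  {x44, x45, x46} × {43, 44} = {(x44,43), (x44,44), (x45,43), (x45,44), (x46,43), (x46,44)}
  {x45, x46} × {42, 43, 44} = {(x45,42), (x45,43), (x45,44), (x46,42), (x46,43), (x46,44)}
  {x44, x45, x46} × {42, 43, 44} = {(x44,42), (x44,43), (x44,44), (x45,42), (x45,43), (x45,44), (x46,42), (x46,43), (x46,44)}
These 10 distinct sets form the basis B.
Close under arbitrary unions to get τ_{X×Y}; counting gives |τ_{X×Y}| = 16.


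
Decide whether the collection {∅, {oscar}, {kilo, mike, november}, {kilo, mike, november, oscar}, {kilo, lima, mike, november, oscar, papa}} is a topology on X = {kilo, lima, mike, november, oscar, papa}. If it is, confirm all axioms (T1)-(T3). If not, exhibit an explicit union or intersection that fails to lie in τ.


τ IS a topology on X.

Axiom (T1): ∅ ∈ τ? Yes; X ∈ τ? Yes.
Axiom (T2/T3): check pairwise unions and intersections of members of τ.
All pairwise intersections and unions checked — each lies in τ. Therefore τ satisfies (T1), (T2), (T3): it IS a topology on X.


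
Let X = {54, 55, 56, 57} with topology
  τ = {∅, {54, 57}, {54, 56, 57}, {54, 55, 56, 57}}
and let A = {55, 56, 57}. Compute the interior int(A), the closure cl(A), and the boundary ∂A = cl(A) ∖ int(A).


int(A) = ∅, cl(A) = {54, 55, 56, 57}, ∂A = {54, 55, 56, 57}.

Closed sets in (X, τ) are complements of opens:
  closed(X, τ) = {∅, {55}, {55, 56}, {54, 55, 56, 57}}.
int(A) = ⋃ {U ∈ τ : U ⊆ A}. Opens contained in A: ∅.
Taking the union of these: int(A) = ∅.
cl(A) = ⋂ {C closed : A ⊆ C}. Closed sets containing A: {54, 55, 56, 57}.
Intersecting these: cl(A) = {54, 55, 56, 57}.
∂A = cl(A) ∖ int(A) = {54, 55, 56, 57} ∖ ∅ = {54, 55, 56, 57}.


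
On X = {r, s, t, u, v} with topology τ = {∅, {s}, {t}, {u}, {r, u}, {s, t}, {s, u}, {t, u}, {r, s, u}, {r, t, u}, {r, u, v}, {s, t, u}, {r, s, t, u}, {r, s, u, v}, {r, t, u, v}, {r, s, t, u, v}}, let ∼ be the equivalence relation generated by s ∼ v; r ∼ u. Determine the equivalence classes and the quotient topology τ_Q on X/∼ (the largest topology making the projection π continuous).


X/∼ = {[r=u], [s=v], [t]}; |τ_Q| = 6.

Equivalence classes: [r=u], [s=v], [t].
Quotient map π: X → X/∼ sends r ↦ [r=u], s ↦ [s=v], t ↦ [t], u ↦ [r=u], v ↦ [s=v].
For each subset V ⊆ X/∼, compute π^{-1}(V) ⊆ X and check whether π^{-1}(V) ∈ τ. V is open in τ_Q iff π^{-1}(V) ∈ τ.
  V = {}: π^{-1}(V) = ∅ ∈ τ ✓.
  V = {[r=u]}: π^{-1}(V) = {r, u} ∈ τ ✓.
  V = {[s=v]}: π^{-1}(V) = {s, v} ∉ τ ✗.
  V = {[r=u], [s=v]}: π^{-1}(V) = {r, s, u, v} ∈ τ ✓.
  V = {[t]}: π^{-1}(V) = {t} ∈ τ ✓.
  V = {[r=u], [t]}: π^{-1}(V) = {r, t, u} ∈ τ ✓.
  V = {[s=v], [t]}: π^{-1}(V) = {s, t, v} ∉ τ ✗.
  V = {[r=u], [s=v], [t]}: π^{-1}(V) = {r, s, t, u, v} ∈ τ ✓.
Open sets in the quotient: τ_Q = {{}, {[r=u]}, {[r=u], [s=v]}, {[t]}, {[r=u], [t]}, {[r=u], [s=v], [t]}} (6 elements).


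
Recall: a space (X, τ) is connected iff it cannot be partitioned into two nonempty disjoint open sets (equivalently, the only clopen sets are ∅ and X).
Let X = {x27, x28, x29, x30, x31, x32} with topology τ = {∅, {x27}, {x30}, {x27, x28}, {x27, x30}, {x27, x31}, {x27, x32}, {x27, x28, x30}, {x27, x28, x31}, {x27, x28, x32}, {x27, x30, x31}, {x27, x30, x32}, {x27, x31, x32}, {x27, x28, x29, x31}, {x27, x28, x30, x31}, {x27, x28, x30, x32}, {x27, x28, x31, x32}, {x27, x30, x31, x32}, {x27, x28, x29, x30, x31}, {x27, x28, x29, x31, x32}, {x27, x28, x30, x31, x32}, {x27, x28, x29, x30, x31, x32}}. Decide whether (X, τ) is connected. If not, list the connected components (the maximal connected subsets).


(X, τ) is disconnected; components = [{x30}, {x27, x28, x29, x31, x32}].

Find clopen sets (U ∈ τ with X ∖ U ∈ τ):
  U = ∅, X ∖ U = {x27, x28, x29, x30, x31, x32} — both open, so U is clopen.
  U = {x30}, X ∖ U = {x27, x28, x29, x31, x32} — both open, so U is clopen.
  U = {x27, x28, x29, x31, x32}, X ∖ U = {x30} — both open, so U is clopen.
  U = {x27, x28, x29, x30, x31, x32}, X ∖ U = ∅ — both open, so U is clopen.
Nontrivial clopen(s) exist: e.g. {x27, x28, x29, x31, x32}. So (X, τ) is disconnected.
Compute connected components by grouping points that agree on all clopens:
  component: {x30}
  component: {x27, x28, x29, x31, x32}


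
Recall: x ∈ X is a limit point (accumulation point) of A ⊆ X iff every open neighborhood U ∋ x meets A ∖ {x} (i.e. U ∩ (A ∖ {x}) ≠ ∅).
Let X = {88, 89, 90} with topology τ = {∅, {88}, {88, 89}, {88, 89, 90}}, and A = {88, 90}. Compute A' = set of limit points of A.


A' = {89, 90}

For each x ∈ X, list the open sets U ∈ τ with x ∈ U, then check whether U ∩ (A ∖ {x}) ≠ ∅ for every such U.
  x = 88: open {88} ∋ x has {88} ∩ (A ∖ {88}) = ∅, so x is NOT a limit point.
  x = 89: opens ∋ x are {88, 89}, {88, 89, 90}; each meets A ∖ {89}, so x IS a limit point.
  x = 90: opens ∋ x are {88, 89, 90}; each meets A ∖ {90}, so x IS a limit point.
Collecting: A' = {89, 90}.


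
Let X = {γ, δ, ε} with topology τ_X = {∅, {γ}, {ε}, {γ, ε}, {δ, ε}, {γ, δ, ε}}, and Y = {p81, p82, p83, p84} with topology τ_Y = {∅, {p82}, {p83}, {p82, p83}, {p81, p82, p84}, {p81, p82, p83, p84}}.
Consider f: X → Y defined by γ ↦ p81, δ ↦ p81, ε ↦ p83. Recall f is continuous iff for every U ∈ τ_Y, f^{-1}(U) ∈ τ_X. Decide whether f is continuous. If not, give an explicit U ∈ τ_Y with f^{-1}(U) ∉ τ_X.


f is NOT continuous.

Compute f^{-1}(U) for each U ∈ τ_Y:
  U = ∅: f^{-1}(U) = ∅ ∈ τ_X ✓.
  U = {p82}: f^{-1}(U) = ∅ ∈ τ_X ✓.
  U = {p83}: f^{-1}(U) = {ε} ∈ τ_X ✓.
  U = {p82, p83}: f^{-1}(U) = {ε} ∈ τ_X ✓.
  U = {p81, p82, p84}: f^{-1}(U) = {γ, δ} ∉ τ_X ✗.
  U = {p81, p82, p83, p84}: f^{-1}(U) = {γ, δ, ε} ∈ τ_X ✓.
Found U = {p81, p82, p84} with f^{-1}(U) = {γ, δ} not in τ_X. Therefore f is NOT continuous.


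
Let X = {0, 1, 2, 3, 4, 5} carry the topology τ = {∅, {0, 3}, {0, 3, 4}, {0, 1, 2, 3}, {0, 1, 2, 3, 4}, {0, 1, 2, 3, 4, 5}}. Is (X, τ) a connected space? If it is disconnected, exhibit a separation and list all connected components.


(X, τ) is connected.

Find clopen sets (U ∈ τ with X ∖ U ∈ τ):
  U = ∅, X ∖ U = {0, 1, 2, 3, 4, 5} — both open, so U is clopen.
  U = {0, 1, 2, 3, 4, 5}, X ∖ U = ∅ — both open, so U is clopen.
Only trivial clopens (∅ and X) exist, so (X, τ) is connected.
Compute connected components by grouping points that agree on all clopens:
  component: {0, 1, 2, 3, 4, 5}


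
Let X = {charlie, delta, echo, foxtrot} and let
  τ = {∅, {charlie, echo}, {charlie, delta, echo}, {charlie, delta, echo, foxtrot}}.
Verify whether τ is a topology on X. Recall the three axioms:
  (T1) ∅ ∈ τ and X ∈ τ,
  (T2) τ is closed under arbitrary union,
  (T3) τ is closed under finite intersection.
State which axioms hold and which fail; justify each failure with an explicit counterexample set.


τ IS a topology on X.

Axiom (T1): ∅ ∈ τ? Yes; X ∈ τ? Yes.
Axiom (T2/T3): check pairwise unions and intersections of members of τ.
All pairwise intersections and unions checked — each lies in τ. Therefore τ satisfies (T1), (T2), (T3): it IS a topology on X.


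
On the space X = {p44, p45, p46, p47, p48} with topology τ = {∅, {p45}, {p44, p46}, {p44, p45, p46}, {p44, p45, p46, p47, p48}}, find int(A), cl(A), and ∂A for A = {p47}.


int(A) = ∅, cl(A) = {p47, p48}, ∂A = {p47, p48}.

Closed sets in (X, τ) are complements of opens:
  closed(X, τ) = {∅, {p47, p48}, {p45, p47, p48}, {p44, p46, p47, p48}, {p44, p45, p46, p47, p48}}.
int(A) = ⋃ {U ∈ τ : U ⊆ A}. Opens contained in A: ∅.
Taking the union of these: int(A) = ∅.
cl(A) = ⋂ {C closed : A ⊆ C}. Closed sets containing A: {p47, p48}, {p45, p47, p48}, {p44, p46, p47, p48}, {p44, p45, p46, p47, p48}.
Intersecting these: cl(A) = {p47, p48}.
∂A = cl(A) ∖ int(A) = {p47, p48} ∖ ∅ = {p47, p48}.


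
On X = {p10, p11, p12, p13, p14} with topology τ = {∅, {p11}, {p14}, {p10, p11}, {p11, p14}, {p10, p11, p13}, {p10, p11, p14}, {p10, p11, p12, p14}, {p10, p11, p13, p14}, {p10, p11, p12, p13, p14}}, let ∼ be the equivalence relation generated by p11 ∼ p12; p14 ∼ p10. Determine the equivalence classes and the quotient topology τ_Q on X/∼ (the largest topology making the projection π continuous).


X/∼ = {[p10=p14], [p11=p12], [p13]}; |τ_Q| = 3.

Equivalence classes: [p10=p14], [p11=p12], [p13].
Quotient map π: X → X/∼ sends p10 ↦ [p10=p14], p11 ↦ [p11=p12], p12 ↦ [p11=p12], p13 ↦ [p13], p14 ↦ [p10=p14].
For each subset V ⊆ X/∼, compute π^{-1}(V) ⊆ X and check whether π^{-1}(V) ∈ τ. V is open in τ_Q iff π^{-1}(V) ∈ τ.
  V = {}: π^{-1}(V) = ∅ ∈ τ ✓.
  V = {[p10=p14]}: π^{-1}(V) = {p10, p14} ∉ τ ✗.
  V = {[p11=p12]}: π^{-1}(V) = {p11, p12} ∉ τ ✗.
  V = {[p10=p14], [p11=p12]}: π^{-1}(V) = {p10, p11, p12, p14} ∈ τ ✓.
  V = {[p13]}: π^{-1}(V) = {p13} ∉ τ ✗.
  V = {[p10=p14], [p13]}: π^{-1}(V) = {p10, p13, p14} ∉ τ ✗.
  V = {[p11=p12], [p13]}: π^{-1}(V) = {p11, p12, p13} ∉ τ ✗.
  V = {[p10=p14], [p11=p12], [p13]}: π^{-1}(V) = {p10, p11, p12, p13, p14} ∈ τ ✓.
Open sets in the quotient: τ_Q = {{}, {[p10=p14], [p11=p12]}, {[p10=p14], [p11=p12], [p13]}} (3 elements).


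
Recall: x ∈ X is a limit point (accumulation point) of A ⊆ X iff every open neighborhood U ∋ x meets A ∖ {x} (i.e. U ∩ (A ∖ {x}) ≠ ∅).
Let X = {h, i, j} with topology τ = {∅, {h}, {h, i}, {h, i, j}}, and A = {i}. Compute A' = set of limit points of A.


A' = {j}

For each x ∈ X, list the open sets U ∈ τ with x ∈ U, then check whether U ∩ (A ∖ {x}) ≠ ∅ for every such U.
  x = h: open {h} ∋ x has {h} ∩ (A ∖ {h}) = ∅, so x is NOT a limit point.
  x = i: open {h, i} ∋ x has {h, i} ∩ (A ∖ {i}) = ∅, so x is NOT a limit point.
  x = j: opens ∋ x are {h, i, j}; each meets A ∖ {j}, so x IS a limit point.
Collecting: A' = {j}.


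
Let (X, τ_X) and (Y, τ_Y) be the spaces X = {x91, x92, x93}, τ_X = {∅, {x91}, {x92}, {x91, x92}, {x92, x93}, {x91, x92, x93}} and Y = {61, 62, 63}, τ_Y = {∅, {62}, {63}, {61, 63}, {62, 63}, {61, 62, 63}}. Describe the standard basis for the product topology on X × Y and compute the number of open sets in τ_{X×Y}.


Basis B = {∅ × ∅, {x91} × {62}, {x91} × {63}, {x92} × {62}, {x92} × {63}, {x91} × {61, 63}, {x91} × {62, 63}, {x91, x92} × {62}, {x91, x92} × {63}, {x92} × {61, 63}, {x92} × {62, 63}, {x92, x93} × {62}, {x92, x93} × {63}, {x91} × {61, 62, 63}, {x91, x92, x93} × {62}, {x91, x92, x93} × {63}, {x92} × {61, 62, 63}, {x91, x92} × {61, 63}, {x91, x92} × {62, 63}, {x92, x93} × {61, 63}, {x92, x93} × {62, 63}, {x91, x92} × {61, 62, 63}, {x91, x92, x93} × {61, 63}, {x91, x92, x93} × {62, 63}, {x92, x93} × {61, 62, 63}, {x91, x92, x93} × {61, 62, 63}}; |τ_{X×Y}| = 108.

Enumerate products U × V with U ∈ τ_X, V ∈ τ_Y (deduplicated):
  ∅ × ∅ = {} (∅)
  {x91} × {62} = {(x91,62)}
  {x91} × {63} = {(x91,63)}
  {x92} × {62} = {(x92,62)}
  {x92} × {63} = {(x92,63)}
  {x91} × {61, 63} = {(x91,61), (x91,63)}
  {x91} × {62, 63} = {(x91,62), (x91,63)}
  {x91, x92} × {62} = {(x91,62), (x92,62)}
  {x91, x92} × {63} = {(x91,63), (x92,63)}
  {x92} × {61, 63} = {(x92,61), (x92,63)}
  {x92} × {62, 63} = {(x92,62), (x92,63)}
  {x92, x93} × {62} = {(x92,62), (x93,62)}
  {x92, x93} × {63} = {(x92,63), (x93,63)}
  {x91} × {61, 62, 63} = {(x91,61), (x91,62), (x91,63)}
  {x91, x92, x93} × {62} = {(x91,62), (x92,62), (x93,62)}
  {x91, x92, x93} × {63} = {(x91,63), (x92,63), (x93,63)}
  {x92} × {61, 62, 63} = {(x92,61), (x92,62), (x92,63)}
  {x91, x92} × {61, 63} = {(x91,61), (x91,63), (x92,61), (x92,63)}
  {x91, x92} × {62, 63} = {(x91,62), (x91,63), (x92,62), (x92,63)}
  {x92, x93} × {61, 63} = {(x92,61), (x92,63), (x93,61), (x93,63)}
  {x92, x93} × {62, 63} = {(x92,62), (x92,63), (x93,62), (x93,63)}
  {x91, x92} × {61, 62, 63} = {(x91,61), (x91,62), (x91,63), (x92,61), (x92,62), (x92,63)}
  {x91, x92, x93} × {61, 63} = {(x91,61), (x91,63), (x92,61), (x92,63), (x93,61), (x93,63)}
  {x91, x92, x93} × {62, 63} = {(x91,62), (x91,63), (x92,62), (x92,63), (x93,62), (x93,63)}
  {x92, x93} × {61, 62, 63} = {(x92,61), (x92,62), (x92,63), (x93,61), (x93,62), (x93,63)}
  {x91, x92, x93} × {61, 62, 63} = {(x91,61), (x91,62), (x91,63), (x92,61), (x92,62), (x92,63), (x93,61), (x93,62), (x93,63)}
These 26 distinct sets form the basis B.
Close under arbitrary unions to get τ_{X×Y}; counting gives |τ_{X×Y}| = 108.


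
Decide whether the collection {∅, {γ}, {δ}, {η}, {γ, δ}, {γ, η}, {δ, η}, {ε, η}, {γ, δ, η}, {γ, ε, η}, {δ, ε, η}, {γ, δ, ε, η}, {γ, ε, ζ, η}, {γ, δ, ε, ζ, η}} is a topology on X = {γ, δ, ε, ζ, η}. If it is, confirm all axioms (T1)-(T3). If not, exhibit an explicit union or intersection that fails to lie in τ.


τ IS a topology on X.

Axiom (T1): ∅ ∈ τ? Yes; X ∈ τ? Yes.
Axiom (T2/T3): check pairwise unions and intersections of members of τ.
All pairwise intersections and unions checked — each lies in τ. Therefore τ satisfies (T1), (T2), (T3): it IS a topology on X.


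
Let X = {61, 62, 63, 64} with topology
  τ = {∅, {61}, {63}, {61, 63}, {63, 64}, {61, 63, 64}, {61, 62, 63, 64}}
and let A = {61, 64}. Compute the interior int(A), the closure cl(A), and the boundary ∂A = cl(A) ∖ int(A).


int(A) = {61}, cl(A) = {61, 62, 64}, ∂A = {62, 64}.

Closed sets in (X, τ) are complements of opens:
  closed(X, τ) = {∅, {62}, {61, 62}, {62, 64}, {61, 62, 64}, {62, 63, 64}, {61, 62, 63, 64}}.
int(A) = ⋃ {U ∈ τ : U ⊆ A}. Opens contained in A: ∅, {61}.
Taking the union of these: int(A) = {61}.
cl(A) = ⋂ {C closed : A ⊆ C}. Closed sets containing A: {61, 62, 64}, {61, 62, 63, 64}.
Intersecting these: cl(A) = {61, 62, 64}.
∂A = cl(A) ∖ int(A) = {61, 62, 64} ∖ {61} = {62, 64}.


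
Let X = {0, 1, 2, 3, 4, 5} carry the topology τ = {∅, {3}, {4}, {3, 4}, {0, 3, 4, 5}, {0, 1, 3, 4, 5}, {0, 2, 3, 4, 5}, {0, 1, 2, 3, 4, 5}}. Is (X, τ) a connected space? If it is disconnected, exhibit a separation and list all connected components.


(X, τ) is connected.

Find clopen sets (U ∈ τ with X ∖ U ∈ τ):
  U = ∅, X ∖ U = {0, 1, 2, 3, 4, 5} — both open, so U is clopen.
  U = {0, 1, 2, 3, 4, 5}, X ∖ U = ∅ — both open, so U is clopen.
Only trivial clopens (∅ and X) exist, so (X, τ) is connected.
Compute connected components by grouping points that agree on all clopens:
  component: {0, 1, 2, 3, 4, 5}


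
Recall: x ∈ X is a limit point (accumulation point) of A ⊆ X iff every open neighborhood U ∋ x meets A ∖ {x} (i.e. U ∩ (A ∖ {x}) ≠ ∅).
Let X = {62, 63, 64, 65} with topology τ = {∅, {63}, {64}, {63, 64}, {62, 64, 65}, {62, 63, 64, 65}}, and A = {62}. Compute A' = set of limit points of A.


A' = {65}

For each x ∈ X, list the open sets U ∈ τ with x ∈ U, then check whether U ∩ (A ∖ {x}) ≠ ∅ for every such U.
  x = 62: open {62, 64, 65} ∋ x has {62, 64, 65} ∩ (A ∖ {62}) = ∅, so x is NOT a limit point.
  x = 63: open {63} ∋ x has {63} ∩ (A ∖ {63}) = ∅, so x is NOT a limit point.
  x = 64: open {64} ∋ x has {64} ∩ (A ∖ {64}) = ∅, so x is NOT a limit point.
  x = 65: opens ∋ x are {62, 64, 65}, {62, 63, 64, 65}; each meets A ∖ {65}, so x IS a limit point.
Collecting: A' = {65}.


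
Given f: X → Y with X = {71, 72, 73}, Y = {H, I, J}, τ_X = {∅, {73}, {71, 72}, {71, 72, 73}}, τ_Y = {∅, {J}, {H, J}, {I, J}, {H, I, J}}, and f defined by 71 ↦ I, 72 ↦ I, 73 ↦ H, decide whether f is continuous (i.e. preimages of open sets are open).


f IS continuous.

Compute f^{-1}(U) for each U ∈ τ_Y:
  U = ∅: f^{-1}(U) = ∅ ∈ τ_X ✓.
  U = {J}: f^{-1}(U) = ∅ ∈ τ_X ✓.
  U = {H, J}: f^{-1}(U) = {73} ∈ τ_X ✓.
  U = {I, J}: f^{-1}(U) = {71, 72} ∈ τ_X ✓.
  U = {H, I, J}: f^{-1}(U) = {71, 72, 73} ∈ τ_X ✓.
Every preimage lies in τ_X, so f IS continuous.


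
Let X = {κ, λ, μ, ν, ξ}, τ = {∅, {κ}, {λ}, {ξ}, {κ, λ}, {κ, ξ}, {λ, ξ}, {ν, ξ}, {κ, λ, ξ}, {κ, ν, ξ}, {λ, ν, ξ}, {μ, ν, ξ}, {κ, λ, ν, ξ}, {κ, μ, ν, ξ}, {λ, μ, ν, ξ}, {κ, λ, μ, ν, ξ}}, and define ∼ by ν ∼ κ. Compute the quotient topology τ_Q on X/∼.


X/∼ = {[κ=ν], [λ], [μ], [ξ]}; |τ_Q| = 8.

Equivalence classes: [κ=ν], [λ], [μ], [ξ].
Quotient map π: X → X/∼ sends κ ↦ [κ=ν], λ ↦ [λ], μ ↦ [μ], ν ↦ [κ=ν], ξ ↦ [ξ].
For each subset V ⊆ X/∼, compute π^{-1}(V) ⊆ X and check whether π^{-1}(V) ∈ τ. V is open in τ_Q iff π^{-1}(V) ∈ τ.
  V = {}: π^{-1}(V) = ∅ ∈ τ ✓.
  V = {[κ=ν]}: π^{-1}(V) = {κ, ν} ∉ τ ✗.
  V = {[λ]}: π^{-1}(V) = {λ} ∈ τ ✓.
  V = {[κ=ν], [λ]}: π^{-1}(V) = {κ, λ, ν} ∉ τ ✗.
  V = {[μ]}: π^{-1}(V) = {μ} ∉ τ ✗.
  V = {[κ=ν], [μ]}: π^{-1}(V) = {κ, μ, ν} ∉ τ ✗.
  V = {[λ], [μ]}: π^{-1}(V) = {λ, μ} ∉ τ ✗.
  V = {[κ=ν], [λ], [μ]}: π^{-1}(V) = {κ, λ, μ, ν} ∉ τ ✗.
  V = {[ξ]}: π^{-1}(V) = {ξ} ∈ τ ✓.
  V = {[κ=ν], [ξ]}: π^{-1}(V) = {κ, ν, ξ} ∈ τ ✓.
  V = {[λ], [ξ]}: π^{-1}(V) = {λ, ξ} ∈ τ ✓.
  V = {[κ=ν], [λ], [ξ]}: π^{-1}(V) = {κ, λ, ν, ξ} ∈ τ ✓.
  V = {[μ], [ξ]}: π^{-1}(V) = {μ, ξ} ∉ τ ✗.
  V = {[κ=ν], [μ], [ξ]}: π^{-1}(V) = {κ, μ, ν, ξ} ∈ τ ✓.
  V = {[λ], [μ], [ξ]}: π^{-1}(V) = {λ, μ, ξ} ∉ τ ✗.
  V = {[κ=ν], [λ], [μ], [ξ]}: π^{-1}(V) = {κ, λ, μ, ν, ξ} ∈ τ ✓.
Open sets in the quotient: τ_Q = {{}, {[λ]}, {[ξ]}, {[κ=ν], [ξ]}, {[λ], [ξ]}, {[κ=ν], [λ], [ξ]}, {[κ=ν], [μ], [ξ]}, {[κ=ν], [λ], [μ], [ξ]}} (8 elements).


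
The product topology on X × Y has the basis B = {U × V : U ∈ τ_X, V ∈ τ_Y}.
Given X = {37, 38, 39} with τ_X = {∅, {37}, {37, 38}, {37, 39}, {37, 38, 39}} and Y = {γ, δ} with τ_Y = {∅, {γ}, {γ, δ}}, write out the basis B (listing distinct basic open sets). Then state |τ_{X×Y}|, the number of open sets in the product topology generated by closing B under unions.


Basis B = {∅ × ∅, {37} × {γ}, {37} × {γ, δ}, {37, 38} × {γ}, {37, 39} × {γ}, {37, 38, 39} × {γ}, {37, 38} × {γ, δ}, {37, 39} × {γ, δ}, {37, 38, 39} × {γ, δ}}; |τ_{X×Y}| = 14.

Enumerate products U × V with U ∈ τ_X, V ∈ τ_Y (deduplicated):
  ∅ × ∅ = {} (∅)
  {37} × {γ} = {(37,γ)}
  {37} × {γ, δ} = {(37,γ), (37,δ)}
  {37, 38} × {γ} = {(37,γ), (38,γ)}
  {37, 39} × {γ} = {(37,γ), (39,γ)}
  {37, 38, 39} × {γ} = {(37,γ), (38,γ), (39,γ)}
  {37, 38} × {γ, δ} = {(37,γ), (37,δ), (38,γ), (38,δ)}
  {37, 39} × {γ, δ} = {(37,γ), (37,δ), (39,γ), (39,δ)}
  {37, 38, 39} × {γ, δ} = {(37,γ), (37,δ), (38,γ), (38,δ), (39,γ), (39,δ)}
These 9 distinct sets form the basis B.
Close under arbitrary unions to get τ_{X×Y}; counting gives |τ_{X×Y}| = 14.


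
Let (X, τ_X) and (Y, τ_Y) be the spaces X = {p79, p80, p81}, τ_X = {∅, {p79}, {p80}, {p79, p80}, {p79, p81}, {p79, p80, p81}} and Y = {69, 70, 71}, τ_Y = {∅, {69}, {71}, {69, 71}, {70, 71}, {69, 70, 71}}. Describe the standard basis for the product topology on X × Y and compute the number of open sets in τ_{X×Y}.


Basis B = {∅ × ∅, {p79} × {69}, {p79} × {71}, {p80} × {69}, {p80} × {71}, {p79} × {69, 71}, {p79, p80} × {69}, {p79, p81} × {69}, {p79} × {70, 71}, {p79, p80} × {71}, {p79, p81} × {71}, {p80} × {69, 71}, {p80} × {70, 71}, {p79} × {69, 70, 71}, {p79, p80, p81} × {69}, {p79, p80, p81} × {71}, {p80} × {69, 70, 71}, {p79, p80} × {69, 71}, {p79, p81} × {69, 71}, {p79, p80} × {70, 71}, {p79, p81} × {70, 71}, {p79, p80} × {69, 70, 71}, {p79, p81} × {69, 70, 71}, {p79, p80, p81} × {69, 71}, {p79, p80, p81} × {70, 71}, {p79, p80, p81} × {69, 70, 71}}; |τ_{X×Y}| = 108.

Enumerate products U × V with U ∈ τ_X, V ∈ τ_Y (deduplicated):
  ∅ × ∅ = {} (∅)
  {p79} × {69} = {(p79,69)}
  {p79} × {71} = {(p79,71)}
  {p80} × {69} = {(p80,69)}
  {p80} × {71} = {(p80,71)}
  {p79} × {69, 71} = {(p79,69), (p79,71)}
  {p79, p80} × {69} = {(p79,69), (p80,69)}
  {p79, p81} × {69} = {(p79,69), (p81,69)}
  {p79} × {70, 71} = {(p79,70), (p79,71)}
  {p79, p80} × {71} = {(p79,71), (p80,71)}
  {p79, p81} × {71} = {(p79,71), (p81,71)}
  {p80} × {69, 71} = {(p80,69), (p80,71)}
  {p80} × {70, 71} = {(p80,70), (p80,71)}
  {p79} × {69, 70, 71} = {(p79,69), (p79,70), (p79,71)}
  {p79, p80, p81} × {69} = {(p79,69), (p80,69), (p81,69)}
  {p79, p80, p81} × {71} = {(p79,71), (p80,71), (p81,71)}
  {p80} × {69, 70, 71} = {(p80,69), (p80,70), (p80,71)}
  {p79, p80} × {69, 71} = {(p79,69), (p79,71), (p80,69), (p80,71)}
  {p79, p81} × {69, 71} = {(p79,69), (p79,71), (p81,69), (p81,71)}
  {p79, p80} × {70, 71} = {(p79,70), (p79,71), (p80,70), (p80,71)}
  {p79, p81} × {70, 71} = {(p79,70), (p79,71), (p81,70), (p81,71)}
  {p79, p80} × {69, 70, 71} = {(p79,69), (p79,70), (p79,71), (p80,69), (p80,70), (p80,71)}
  {p79, p81} × {69, 70, 71} = {(p79,69), (p79,70), (p79,71), (p81,69), (p81,70), (p81,71)}
  {p79, p80, p81} × {69, 71} = {(p79,69), (p79,71), (p80,69), (p80,71), (p81,69), (p81,71)}
  {p79, p80, p81} × {70, 71} = {(p79,70), (p79,71), (p80,70), (p80,71), (p81,70), (p81,71)}
  {p79, p80, p81} × {69, 70, 71} = {(p79,69), (p79,70), (p79,71), (p80,69), (p80,70), (p80,71), (p81,69), (p81,70), (p81,71)}
These 26 distinct sets form the basis B.
Close under arbitrary unions to get τ_{X×Y}; counting gives |τ_{X×Y}| = 108.


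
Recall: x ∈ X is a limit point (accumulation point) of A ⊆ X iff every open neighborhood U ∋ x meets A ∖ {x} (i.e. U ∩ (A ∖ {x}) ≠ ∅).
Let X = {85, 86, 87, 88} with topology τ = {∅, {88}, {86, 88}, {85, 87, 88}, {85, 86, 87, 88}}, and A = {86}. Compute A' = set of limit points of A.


A' = ∅

For each x ∈ X, list the open sets U ∈ τ with x ∈ U, then check whether U ∩ (A ∖ {x}) ≠ ∅ for every such U.
  x = 85: open {85, 87, 88} ∋ x has {85, 87, 88} ∩ (A ∖ {85}) = ∅, so x is NOT a limit point.
  x = 86: open {86, 88} ∋ x has {86, 88} ∩ (A ∖ {86}) = ∅, so x is NOT a limit point.
  x = 87: open {85, 87, 88} ∋ x has {85, 87, 88} ∩ (A ∖ {87}) = ∅, so x is NOT a limit point.
  x = 88: open {88} ∋ x has {88} ∩ (A ∖ {88}) = ∅, so x is NOT a limit point.
Collecting: A' = ∅.


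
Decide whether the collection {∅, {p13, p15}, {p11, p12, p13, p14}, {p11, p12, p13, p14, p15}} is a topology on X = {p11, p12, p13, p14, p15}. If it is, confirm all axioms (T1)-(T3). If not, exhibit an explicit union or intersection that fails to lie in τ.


τ is NOT a topology on X.

Axiom (T1): ∅ ∈ τ? Yes; X ∈ τ? Yes.
Axiom (T2/T3): check pairwise unions and intersections of members of τ.
Counterexample for (T3): {p13, p15} ∩ {p11, p12, p13, p14} = {p13} ∉ τ. Therefore τ is NOT a topology.


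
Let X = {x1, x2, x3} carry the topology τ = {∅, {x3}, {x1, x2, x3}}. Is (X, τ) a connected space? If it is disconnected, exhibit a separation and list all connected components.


(X, τ) is connected.

Find clopen sets (U ∈ τ with X ∖ U ∈ τ):
  U = ∅, X ∖ U = {x1, x2, x3} — both open, so U is clopen.
  U = {x1, x2, x3}, X ∖ U = ∅ — both open, so U is clopen.
Only trivial clopens (∅ and X) exist, so (X, τ) is connected.
Compute connected components by grouping points that agree on all clopens:
  component: {x1, x2, x3}


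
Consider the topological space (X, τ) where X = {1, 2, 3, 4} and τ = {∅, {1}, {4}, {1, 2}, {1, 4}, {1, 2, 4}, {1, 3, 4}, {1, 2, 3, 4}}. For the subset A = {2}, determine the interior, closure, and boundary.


int(A) = ∅, cl(A) = {2}, ∂A = {2}.

Closed sets in (X, τ) are complements of opens:
  closed(X, τ) = {∅, {2}, {3}, {2, 3}, {3, 4}, {1, 2, 3}, {2, 3, 4}, {1, 2, 3, 4}}.
int(A) = ⋃ {U ∈ τ : U ⊆ A}. Opens contained in A: ∅.
Taking the union of these: int(A) = ∅.
cl(A) = ⋂ {C closed : A ⊆ C}. Closed sets containing A: {2}, {2, 3}, {1, 2, 3}, {2, 3, 4}, {1, 2, 3, 4}.
Intersecting these: cl(A) = {2}.
∂A = cl(A) ∖ int(A) = {2} ∖ ∅ = {2}.


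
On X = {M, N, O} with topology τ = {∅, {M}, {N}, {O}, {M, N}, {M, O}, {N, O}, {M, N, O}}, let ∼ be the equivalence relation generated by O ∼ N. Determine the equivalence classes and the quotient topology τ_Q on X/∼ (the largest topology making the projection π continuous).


X/∼ = {[M], [N=O]}; |τ_Q| = 4.

Equivalence classes: [M], [N=O].
Quotient map π: X → X/∼ sends M ↦ [M], N ↦ [N=O], O ↦ [N=O].
For each subset V ⊆ X/∼, compute π^{-1}(V) ⊆ X and check whether π^{-1}(V) ∈ τ. V is open in τ_Q iff π^{-1}(V) ∈ τ.
  V = {}: π^{-1}(V) = ∅ ∈ τ ✓.
  V = {[M]}: π^{-1}(V) = {M} ∈ τ ✓.
  V = {[N=O]}: π^{-1}(V) = {N, O} ∈ τ ✓.
  V = {[M], [N=O]}: π^{-1}(V) = {M, N, O} ∈ τ ✓.
Open sets in the quotient: τ_Q = {{}, {[M]}, {[N=O]}, {[M], [N=O]}} (4 elements).


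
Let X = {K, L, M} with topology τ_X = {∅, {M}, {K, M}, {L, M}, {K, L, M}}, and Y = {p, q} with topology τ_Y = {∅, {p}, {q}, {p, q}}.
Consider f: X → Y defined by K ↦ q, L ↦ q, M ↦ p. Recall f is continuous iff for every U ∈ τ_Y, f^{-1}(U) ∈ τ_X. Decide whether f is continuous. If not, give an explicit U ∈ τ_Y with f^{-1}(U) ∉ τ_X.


f is NOT continuous.

Compute f^{-1}(U) for each U ∈ τ_Y:
  U = ∅: f^{-1}(U) = ∅ ∈ τ_X ✓.
  U = {p}: f^{-1}(U) = {M} ∈ τ_X ✓.
  U = {q}: f^{-1}(U) = {K, L} ∉ τ_X ✗.
  U = {p, q}: f^{-1}(U) = {K, L, M} ∈ τ_X ✓.
Found U = {q} with f^{-1}(U) = {K, L} not in τ_X. Therefore f is NOT continuous.


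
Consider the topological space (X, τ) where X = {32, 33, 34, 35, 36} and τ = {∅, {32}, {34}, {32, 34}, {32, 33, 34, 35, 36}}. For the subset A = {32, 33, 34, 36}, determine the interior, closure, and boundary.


int(A) = {32, 34}, cl(A) = {32, 33, 34, 35, 36}, ∂A = {33, 35, 36}.

Closed sets in (X, τ) are complements of opens:
  closed(X, τ) = {∅, {33, 35, 36}, {32, 33, 35, 36}, {33, 34, 35, 36}, {32, 33, 34, 35, 36}}.
int(A) = ⋃ {U ∈ τ : U ⊆ A}. Opens contained in A: ∅, {32}, {34}, {32, 34}.
Taking the union of these: int(A) = {32, 34}.
cl(A) = ⋂ {C closed : A ⊆ C}. Closed sets containing A: {32, 33, 34, 35, 36}.
Intersecting these: cl(A) = {32, 33, 34, 35, 36}.
∂A = cl(A) ∖ int(A) = {32, 33, 34, 35, 36} ∖ {32, 34} = {33, 35, 36}.


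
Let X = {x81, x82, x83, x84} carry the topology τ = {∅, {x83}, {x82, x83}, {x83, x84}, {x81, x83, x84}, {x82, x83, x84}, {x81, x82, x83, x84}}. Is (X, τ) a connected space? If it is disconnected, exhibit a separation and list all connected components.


(X, τ) is connected.

Find clopen sets (U ∈ τ with X ∖ U ∈ τ):
  U = ∅, X ∖ U = {x81, x82, x83, x84} — both open, so U is clopen.
  U = {x81, x82, x83, x84}, X ∖ U = ∅ — both open, so U is clopen.
Only trivial clopens (∅ and X) exist, so (X, τ) is connected.
Compute connected components by grouping points that agree on all clopens:
  component: {x81, x82, x83, x84}


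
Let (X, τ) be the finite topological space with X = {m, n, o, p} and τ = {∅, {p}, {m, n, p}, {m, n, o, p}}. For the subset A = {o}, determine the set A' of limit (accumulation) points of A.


A' = ∅

For each x ∈ X, list the open sets U ∈ τ with x ∈ U, then check whether U ∩ (A ∖ {x}) ≠ ∅ for every such U.
  x = m: open {m, n, p} ∋ x has {m, n, p} ∩ (A ∖ {m}) = ∅, so x is NOT a limit point.
  x = n: open {m, n, p} ∋ x has {m, n, p} ∩ (A ∖ {n}) = ∅, so x is NOT a limit point.
  x = o: open {m, n, o, p} ∋ x has {m, n, o, p} ∩ (A ∖ {o}) = ∅, so x is NOT a limit point.
  x = p: open {p} ∋ x has {p} ∩ (A ∖ {p}) = ∅, so x is NOT a limit point.
Collecting: A' = ∅.


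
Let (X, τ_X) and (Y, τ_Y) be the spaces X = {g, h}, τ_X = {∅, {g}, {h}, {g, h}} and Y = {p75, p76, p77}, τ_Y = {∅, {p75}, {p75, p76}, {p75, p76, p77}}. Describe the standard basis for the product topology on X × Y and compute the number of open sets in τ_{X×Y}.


Basis B = {∅ × ∅, {g} × {p75}, {h} × {p75}, {g} × {p75, p76}, {g, h} × {p75}, {h} × {p75, p76}, {g} × {p75, p76, p77}, {h} × {p75, p76, p77}, {g, h} × {p75, p76}, {g, h} × {p75, p76, p77}}; |τ_{X×Y}| = 16.

Enumerate products U × V with U ∈ τ_X, V ∈ τ_Y (deduplicated):
  ∅ × ∅ = {} (∅)
  {g} × {p75} = {(g,p75)}
  {h} × {p75} = {(h,p75)}
  {g} × {p75, p76} = {(g,p75), (g,p76)}
  {g, h} × {p75} = {(g,p75), (h,p75)}
  {h} × {p75, p76} = {(h,p75), (h,p76)}
  {g} × {p75, p76, p77} = {(g,p75), (g,p76), (g,p77)}
  {h} × {p75, p76, p77} = {(h,p75), (h,p76), (h,p77)}
  {g, h} × {p75, p76} = {(g,p75), (g,p76), (h,p75), (h,p76)}
  {g, h} × {p75, p76, p77} = {(g,p75), (g,p76), (g,p77), (h,p75), (h,p76), (h,p77)}
These 10 distinct sets form the basis B.
Close under arbitrary unions to get τ_{X×Y}; counting gives |τ_{X×Y}| = 16.


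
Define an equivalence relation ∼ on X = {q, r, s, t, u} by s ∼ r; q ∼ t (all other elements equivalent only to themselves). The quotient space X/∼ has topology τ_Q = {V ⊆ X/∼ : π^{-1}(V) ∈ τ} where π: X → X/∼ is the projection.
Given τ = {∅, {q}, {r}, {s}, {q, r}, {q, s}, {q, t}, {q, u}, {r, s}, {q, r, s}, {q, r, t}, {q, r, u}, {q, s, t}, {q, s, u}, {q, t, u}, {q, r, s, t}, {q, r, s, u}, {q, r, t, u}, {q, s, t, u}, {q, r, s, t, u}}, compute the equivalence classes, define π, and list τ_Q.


X/∼ = {[q=t], [r=s], [u]}; |τ_Q| = 6.

Equivalence classes: [q=t], [r=s], [u].
Quotient map π: X → X/∼ sends q ↦ [q=t], r ↦ [r=s], s ↦ [r=s], t ↦ [q=t], u ↦ [u].
For each subset V ⊆ X/∼, compute π^{-1}(V) ⊆ X and check whether π^{-1}(V) ∈ τ. V is open in τ_Q iff π^{-1}(V) ∈ τ.
  V = {}: π^{-1}(V) = ∅ ∈ τ ✓.
  V = {[q=t]}: π^{-1}(V) = {q, t} ∈ τ ✓.
  V = {[r=s]}: π^{-1}(V) = {r, s} ∈ τ ✓.
  V = {[q=t], [r=s]}: π^{-1}(V) = {q, r, s, t} ∈ τ ✓.
  V = {[u]}: π^{-1}(V) = {u} ∉ τ ✗.
  V = {[q=t], [u]}: π^{-1}(V) = {q, t, u} ∈ τ ✓.
  V = {[r=s], [u]}: π^{-1}(V) = {r, s, u} ∉ τ ✗.
  V = {[q=t], [r=s], [u]}: π^{-1}(V) = {q, r, s, t, u} ∈ τ ✓.
Open sets in the quotient: τ_Q = {{}, {[q=t]}, {[r=s]}, {[q=t], [r=s]}, {[q=t], [u]}, {[q=t], [r=s], [u]}} (6 elements).


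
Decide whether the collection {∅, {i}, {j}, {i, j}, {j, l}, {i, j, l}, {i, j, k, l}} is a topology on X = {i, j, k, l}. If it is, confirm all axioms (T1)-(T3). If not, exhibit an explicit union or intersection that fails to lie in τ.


τ IS a topology on X.

Axiom (T1): ∅ ∈ τ? Yes; X ∈ τ? Yes.
Axiom (T2/T3): check pairwise unions and intersections of members of τ.
All pairwise intersections and unions checked — each lies in τ. Therefore τ satisfies (T1), (T2), (T3): it IS a topology on X.


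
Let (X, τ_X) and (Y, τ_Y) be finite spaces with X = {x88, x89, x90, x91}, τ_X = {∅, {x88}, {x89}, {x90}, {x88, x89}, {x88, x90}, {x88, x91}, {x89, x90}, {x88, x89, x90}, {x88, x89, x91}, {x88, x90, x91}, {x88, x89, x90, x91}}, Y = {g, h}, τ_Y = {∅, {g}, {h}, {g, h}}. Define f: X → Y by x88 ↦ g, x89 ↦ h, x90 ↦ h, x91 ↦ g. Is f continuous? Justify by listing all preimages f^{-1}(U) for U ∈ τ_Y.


f IS continuous.

Compute f^{-1}(U) for each U ∈ τ_Y:
  U = ∅: f^{-1}(U) = ∅ ∈ τ_X ✓.
  U = {g}: f^{-1}(U) = {x88, x91} ∈ τ_X ✓.
  U = {h}: f^{-1}(U) = {x89, x90} ∈ τ_X ✓.
  U = {g, h}: f^{-1}(U) = {x88, x89, x90, x91} ∈ τ_X ✓.
Every preimage lies in τ_X, so f IS continuous.


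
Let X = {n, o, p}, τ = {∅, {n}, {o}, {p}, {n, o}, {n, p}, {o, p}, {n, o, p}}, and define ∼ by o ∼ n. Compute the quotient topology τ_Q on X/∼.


X/∼ = {[n=o], [p]}; |τ_Q| = 4.

Equivalence classes: [n=o], [p].
Quotient map π: X → X/∼ sends n ↦ [n=o], o ↦ [n=o], p ↦ [p].
For each subset V ⊆ X/∼, compute π^{-1}(V) ⊆ X and check whether π^{-1}(V) ∈ τ. V is open in τ_Q iff π^{-1}(V) ∈ τ.
  V = {}: π^{-1}(V) = ∅ ∈ τ ✓.
  V = {[n=o]}: π^{-1}(V) = {n, o} ∈ τ ✓.
  V = {[p]}: π^{-1}(V) = {p} ∈ τ ✓.
  V = {[n=o], [p]}: π^{-1}(V) = {n, o, p} ∈ τ ✓.
Open sets in the quotient: τ_Q = {{}, {[n=o]}, {[p]}, {[n=o], [p]}} (4 elements).


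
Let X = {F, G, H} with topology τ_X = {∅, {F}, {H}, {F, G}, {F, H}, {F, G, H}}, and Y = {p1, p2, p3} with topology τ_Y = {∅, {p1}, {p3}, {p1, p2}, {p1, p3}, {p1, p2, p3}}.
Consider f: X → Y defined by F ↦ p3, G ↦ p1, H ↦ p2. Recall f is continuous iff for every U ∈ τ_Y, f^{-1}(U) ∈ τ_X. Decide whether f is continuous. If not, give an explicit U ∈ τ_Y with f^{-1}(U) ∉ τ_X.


f is NOT continuous.

Compute f^{-1}(U) for each U ∈ τ_Y:
  U = ∅: f^{-1}(U) = ∅ ∈ τ_X ✓.
  U = {p1}: f^{-1}(U) = {G} ∉ τ_X ✗.
  U = {p3}: f^{-1}(U) = {F} ∈ τ_X ✓.
  U = {p1, p2}: f^{-1}(U) = {G, H} ∉ τ_X ✗.
  U = {p1, p3}: f^{-1}(U) = {F, G} ∈ τ_X ✓.
  U = {p1, p2, p3}: f^{-1}(U) = {F, G, H} ∈ τ_X ✓.
Found U = {p1} with f^{-1}(U) = {G} not in τ_X. Therefore f is NOT continuous.


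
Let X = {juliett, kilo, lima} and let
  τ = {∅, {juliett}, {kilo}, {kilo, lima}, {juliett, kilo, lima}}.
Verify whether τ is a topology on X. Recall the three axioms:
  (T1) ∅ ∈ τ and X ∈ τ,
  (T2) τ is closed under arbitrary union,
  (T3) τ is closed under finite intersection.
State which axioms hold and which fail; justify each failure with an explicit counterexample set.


τ is NOT a topology on X.

Axiom (T1): ∅ ∈ τ? Yes; X ∈ τ? Yes.
Axiom (T2/T3): check pairwise unions and intersections of members of τ.
Counterexample for (T2): {juliett} ∪ {kilo} = {juliett, kilo} ∉ τ. Therefore τ is NOT a topology.


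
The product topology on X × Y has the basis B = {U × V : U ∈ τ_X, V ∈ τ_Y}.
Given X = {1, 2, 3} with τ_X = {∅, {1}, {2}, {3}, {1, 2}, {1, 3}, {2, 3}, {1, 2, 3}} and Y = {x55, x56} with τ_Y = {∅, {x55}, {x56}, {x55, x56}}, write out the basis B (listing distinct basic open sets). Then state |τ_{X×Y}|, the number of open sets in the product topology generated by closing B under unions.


Basis B = {∅ × ∅, {1} × {x55}, {1} × {x56}, {2} × {x55}, {2} × {x56}, {3} × {x55}, {3} × {x56}, {1} × {x55, x56}, {1, 2} × {x55}, {1, 3} × {x55}, {1, 2} × {x56}, {1, 3} × {x56}, {2} × {x55, x56}, {2, 3} × {x55}, {2, 3} × {x56}, {3} × {x55, x56}, {1, 2, 3} × {x55}, {1, 2, 3} × {x56}, {1, 2} × {x55, x56}, {1, 3} × {x55, x56}, {2, 3} × {x55, x56}, {1, 2, 3} × {x55, x56}}; |τ_{X×Y}| = 64.

Enumerate products U × V with U ∈ τ_X, V ∈ τ_Y (deduplicated):
  ∅ × ∅ = {} (∅)
  {1} × {x55} = {(1,x55)}
  {1} × {x56} = {(1,x56)}
  {2} × {x55} = {(2,x55)}
  {2} × {x56} = {(2,x56)}
  {3} × {x55} = {(3,x55)}
  {3} × {x56} = {(3,x56)}
  {1} × {x55, x56} = {(1,x55), (1,x56)}
  {1, 2} × {x55} = {(1,x55), (2,x55)}
  {1, 3} × {x55} = {(1,x55), (3,x55)}
  {1, 2} × {x56} = {(1,x56), (2,x56)}
  {1, 3} × {x56} = {(1,x56), (3,x56)}
  {2} × {x55, x56} = {(2,x55), (2,x56)}
  {2, 3} × {x55} = {(2,x55), (3,x55)}
  {2, 3} × {x56} = {(2,x56), (3,x56)}
  {3} × {x55, x56} = {(3,x55), (3,x56)}
  {1, 2, 3} × {x55} = {(1,x55), (2,x55), (3,x55)}
  {1, 2, 3} × {x56} = {(1,x56), (2,x56), (3,x56)}
  {1, 2} × {x55, x56} = {(1,x55), (1,x56), (2,x55), (2,x56)}
  {1, 3} × {x55, x56} = {(1,x55), (1,x56), (3,x55), (3,x56)}
  {2, 3} × {x55, x56} = {(2,x55), (2,x56), (3,x55), (3,x56)}
  {1, 2, 3} × {x55, x56} = {(1,x55), (1,x56), (2,x55), (2,x56), (3,x55), (3,x56)}
These 22 distinct sets form the basis B.
Close under arbitrary unions to get τ_{X×Y}; counting gives |τ_{X×Y}| = 64.


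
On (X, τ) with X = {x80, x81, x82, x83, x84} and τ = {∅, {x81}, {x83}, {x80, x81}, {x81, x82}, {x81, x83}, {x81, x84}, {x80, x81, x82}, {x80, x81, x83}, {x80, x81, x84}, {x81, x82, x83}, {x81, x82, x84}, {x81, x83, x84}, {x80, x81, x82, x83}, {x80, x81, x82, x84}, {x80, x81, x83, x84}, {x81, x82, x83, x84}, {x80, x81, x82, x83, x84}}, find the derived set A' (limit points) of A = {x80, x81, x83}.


A' = {x80, x82, x84}

For each x ∈ X, list the open sets U ∈ τ with x ∈ U, then check whether U ∩ (A ∖ {x}) ≠ ∅ for every such U.
  x = x80: opens ∋ x are {x80, x81}, {x80, x81, x82}, {x80, x81, x83}, {x80, x81, x84}, {x80, x81, x82, x83}, {x80, x81, x82, x84}, {x80, x81, x83, x84}, {x80, x81, x82, x83, x84}; each meets A ∖ {x80}, so x IS a limit point.
  x = x81: open {x81} ∋ x has {x81} ∩ (A ∖ {x81}) = ∅, so x is NOT a limit point.
  x = x82: opens ∋ x are {x81, x82}, {x80, x81, x82}, {x81, x82, x83}, {x81, x82, x84}, {x80, x81, x82, x83}, {x80, x81, x82, x84}, {x81, x82, x83, x84}, {x80, x81, x82, x83, x84}; each meets A ∖ {x82}, so x IS a limit point.
  x = x83: open {x83} ∋ x has {x83} ∩ (A ∖ {x83}) = ∅, so x is NOT a limit point.
  x = x84: opens ∋ x are {x81, x84}, {x80, x81, x84}, {x81, x82, x84}, {x81, x83, x84}, {x80, x81, x82, x84}, {x80, x81, x83, x84}, {x81, x82, x83, x84}, {x80, x81, x82, x83, x84}; each meets A ∖ {x84}, so x IS a limit point.
Collecting: A' = {x80, x82, x84}.


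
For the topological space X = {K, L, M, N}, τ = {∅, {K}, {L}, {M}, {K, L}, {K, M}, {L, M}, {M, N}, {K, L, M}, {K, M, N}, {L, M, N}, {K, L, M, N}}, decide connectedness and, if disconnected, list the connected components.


(X, τ) is disconnected; components = [{K}, {L}, {M, N}].

Find clopen sets (U ∈ τ with X ∖ U ∈ τ):
  U = ∅, X ∖ U = {K, L, M, N} — both open, so U is clopen.
  U = {K}, X ∖ U = {L, M, N} — both open, so U is clopen.
  U = {L}, X ∖ U = {K, M, N} — both open, so U is clopen.
  U = {K, L}, X ∖ U = {M, N} — both open, so U is clopen.
  U = {M, N}, X ∖ U = {K, L} — both open, so U is clopen.
  U = {K, M, N}, X ∖ U = {L} — both open, so U is clopen.
  U = {L, M, N}, X ∖ U = {K} — both open, so U is clopen.
  U = {K, L, M, N}, X ∖ U = ∅ — both open, so U is clopen.
Nontrivial clopen(s) exist: e.g. {L, M, N}. So (X, τ) is disconnected.
Compute connected components by grouping points that agree on all clopens:
  component: {K}
  component: {L}
  component: {M, N}


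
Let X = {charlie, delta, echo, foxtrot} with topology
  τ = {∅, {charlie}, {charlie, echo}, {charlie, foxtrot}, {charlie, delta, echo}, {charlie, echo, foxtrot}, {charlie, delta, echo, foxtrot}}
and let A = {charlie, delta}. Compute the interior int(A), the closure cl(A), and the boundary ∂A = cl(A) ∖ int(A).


int(A) = {charlie}, cl(A) = {charlie, delta, echo, foxtrot}, ∂A = {delta, echo, foxtrot}.

Closed sets in (X, τ) are complements of opens:
  closed(X, τ) = {∅, {delta}, {foxtrot}, {delta, echo}, {delta, foxtrot}, {delta, echo, foxtrot}, {charlie, delta, echo, foxtrot}}.
int(A) = ⋃ {U ∈ τ : U ⊆ A}. Opens contained in A: ∅, {charlie}.
Taking the union of these: int(A) = {charlie}.
cl(A) = ⋂ {C closed : A ⊆ C}. Closed sets containing A: {charlie, delta, echo, foxtrot}.
Intersecting these: cl(A) = {charlie, delta, echo, foxtrot}.
∂A = cl(A) ∖ int(A) = {charlie, delta, echo, foxtrot} ∖ {charlie} = {delta, echo, foxtrot}.
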